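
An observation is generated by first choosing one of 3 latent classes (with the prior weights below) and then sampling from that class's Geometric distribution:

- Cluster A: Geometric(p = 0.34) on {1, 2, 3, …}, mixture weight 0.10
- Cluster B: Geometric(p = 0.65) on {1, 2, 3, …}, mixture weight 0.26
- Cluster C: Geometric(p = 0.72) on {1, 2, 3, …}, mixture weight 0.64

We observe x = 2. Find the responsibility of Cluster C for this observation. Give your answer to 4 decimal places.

0.6126

P(component k | x) = w_k·f_k(x) / marginal(x), where marginal(x) = Σ_j w_j·f_j(x).
Evaluate each component's likelihood at the observed value:
  L_A = 0.34·(1−0.34)^1 = 0.34·0.66 = 0.2244
  L_B = 0.65·(1−0.65)^1 = 0.65·0.35 = 0.2275
  L_C = 0.72·(1−0.72)^1 = 0.72·0.28 = 0.2016
Prior × likelihood for each component:
  w_A·L_A = 0.10 × 0.2244 = 0.02244
  w_B·L_B = 0.26 × 0.2275 = 0.05915
  w_C·L_C = 0.64 × 0.2016 = 0.129024
Evidence: 0.02244 + 0.05915 + 0.129024 = 0.210614
So the posterior for Cluster C is 0.129024 / 0.210614 ≈ 0.6126.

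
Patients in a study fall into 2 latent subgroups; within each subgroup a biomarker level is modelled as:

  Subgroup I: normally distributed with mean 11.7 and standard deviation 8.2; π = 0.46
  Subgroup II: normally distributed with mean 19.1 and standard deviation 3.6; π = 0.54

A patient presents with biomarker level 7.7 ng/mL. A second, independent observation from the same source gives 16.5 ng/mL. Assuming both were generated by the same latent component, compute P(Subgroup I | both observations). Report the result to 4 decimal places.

0.9600

Apply Bayes' rule: the posterior for each component is proportional to its prior times its likelihood at x.
Since both observations come from the same component, the likelihood for component k is f_k(x₁)·f_k(x₂).
  L_I = [0.0431942] × [0.0409911] = 0.00177058
  L_II = [0.000736382] × [0.0853773] = 6.28703e-05
Prior × likelihood for each component:
  π_I·L_I = 0.46 × 0.00177058 = 0.000814466
  π_II·L_II = 0.54 × 6.28703e-05 = 3.395e-05
Sum: 0.000814466 + 3.395e-05 = 0.000848416
P(Subgroup I | x₁,x₂) ≈ 0.9600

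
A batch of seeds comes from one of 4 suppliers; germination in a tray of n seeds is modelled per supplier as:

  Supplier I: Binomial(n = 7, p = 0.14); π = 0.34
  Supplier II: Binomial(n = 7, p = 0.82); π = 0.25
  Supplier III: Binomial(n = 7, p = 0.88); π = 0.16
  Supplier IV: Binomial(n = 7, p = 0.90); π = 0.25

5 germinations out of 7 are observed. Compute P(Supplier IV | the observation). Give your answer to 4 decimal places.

0.2586

Apply Bayes' rule: the posterior for each component is proportional to its prior times its likelihood at x.
Binomial probabilities:
  L_I = C(7,5)·0.14^5·0.86^2 = 21·5.37824e-05·0.7396 = 0.000835327
  L_II = C(7,5)·0.82^5·0.18^2 = 21·0.37074·0.0324 = 0.252251
  L_III = C(7,5)·0.88^5·0.12^2 = 21·0.527732·0.0144 = 0.159586
  L_IV = C(7,5)·0.90^5·0.10^2 = 21·0.59049·0.01 = 0.124003
Multiply by the mixture weights:
  w_I·L_I = 0.34 × 0.000835327 = 0.000284011
  w_II·L_II = 0.25 × 0.252251 = 0.0630628
  w_III·L_III = 0.16 × 0.159586 = 0.0255338
  w_IV·L_IV = 0.25 × 0.124003 = 0.0310007
Sum: 0.000284011 + 0.0630628 + 0.0255338 + 0.0310007 = 0.119881
P(Supplier IV | the observation) ≈ 0.2586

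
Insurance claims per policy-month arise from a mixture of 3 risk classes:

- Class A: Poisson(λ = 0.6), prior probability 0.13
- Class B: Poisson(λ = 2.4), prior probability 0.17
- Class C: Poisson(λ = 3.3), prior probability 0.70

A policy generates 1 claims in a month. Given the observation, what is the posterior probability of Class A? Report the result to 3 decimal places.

0.259

P(component k | x) = w_k·f_k(x) / marginal(x), where marginal(x) = Σ_j w_j·f_j(x).
Poisson probabilities:
  L_A = 0.329287
  L_B = 0.217723
  L_C = 0.121714
Multiply by the mixture weights:
  w_A·L_A = 0.13 × 0.329287 = 0.0428073
  w_B·L_B = 0.17 × 0.217723 = 0.0370129
  w_C·L_C = 0.70 × 0.121714 = 0.0852001
Normaliser: 0.0428073 + 0.0370129 + 0.0852001 = 0.16502
P(Class A | 1 claims) ≈ 0.259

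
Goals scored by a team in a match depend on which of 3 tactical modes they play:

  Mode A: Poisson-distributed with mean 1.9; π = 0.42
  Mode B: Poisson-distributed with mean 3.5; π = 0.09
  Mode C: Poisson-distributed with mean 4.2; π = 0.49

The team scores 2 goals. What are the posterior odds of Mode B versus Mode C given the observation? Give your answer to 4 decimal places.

0.2569

Posterior odds = (w_i f_i(x)) / (w_j f_j(x)); the normalising sum cancels.
Poisson probabilities:
  L_A = e^(−1.9)·1.9^2/2! = 0.269971
  L_B = e^(−3.5)·3.5^2/2! = 0.184959
  L_C = e^(−4.2)·4.2^2/2! = 0.132261
Odds = (0.09/0.49) × (0.184959/0.132261) = 0.183673 × 1.39844 ≈ 0.2569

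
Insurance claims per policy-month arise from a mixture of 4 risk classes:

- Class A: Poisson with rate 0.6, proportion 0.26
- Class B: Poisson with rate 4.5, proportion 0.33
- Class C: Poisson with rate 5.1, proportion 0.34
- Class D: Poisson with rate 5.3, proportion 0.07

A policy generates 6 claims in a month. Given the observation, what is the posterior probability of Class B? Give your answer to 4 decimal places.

0.4077

The responsibility of component k is π_k f_k(x) divided by Σ_j π_j f_j(x).
Component likelihoods at x = 6 claims:
  f_A = 3.5563e-05
  f_B = 0.12812
  f_C = 0.149
  f_D = 0.15366
Unnormalised posteriors:
  π_A·f_A = 0.26 × 3.5563e-05 = 9.24638e-06
  π_B·f_B = 0.33 × 0.12812 = 0.0422796
  π_C·f_C = 0.34 × 0.149 = 0.0506601
  π_D·f_D = 0.07 × 0.15366 = 0.0107562
Sum: 9.24638e-06 + 0.0422796 + 0.0506601 + 0.0107562 = 0.103705
P(Class B | 6 claims) = 0.0422796 / 0.103705 ≈ 0.4077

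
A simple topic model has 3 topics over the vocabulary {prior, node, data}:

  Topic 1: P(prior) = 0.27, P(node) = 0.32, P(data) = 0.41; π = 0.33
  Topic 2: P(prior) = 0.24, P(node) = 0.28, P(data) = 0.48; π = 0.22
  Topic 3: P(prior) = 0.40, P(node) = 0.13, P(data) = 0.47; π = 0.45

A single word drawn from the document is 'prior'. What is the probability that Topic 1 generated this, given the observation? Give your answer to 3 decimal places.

Apply Bayes' rule: the posterior for each component is proportional to its prior times its likelihood at x.
Categorical probabilities:
  L_1 = P(prior | comp) = 0.27
  L_2 = P(prior | comp) = 0.24
  L_3 = P(prior | comp) = 0.40
Prior × likelihood for each component:
  w_1·L_1 = 0.33 × 0.27 = 0.0891
  w_2·L_2 = 0.22 × 0.24 = 0.0528
  w_3·L_3 = 0.45 × 0.4 = 0.18
Denominator: 0.0891 + 0.0528 + 0.18 = 0.3219
So the posterior for Topic 1 is 0.0891 / 0.3219 ≈ 0.277.

0.277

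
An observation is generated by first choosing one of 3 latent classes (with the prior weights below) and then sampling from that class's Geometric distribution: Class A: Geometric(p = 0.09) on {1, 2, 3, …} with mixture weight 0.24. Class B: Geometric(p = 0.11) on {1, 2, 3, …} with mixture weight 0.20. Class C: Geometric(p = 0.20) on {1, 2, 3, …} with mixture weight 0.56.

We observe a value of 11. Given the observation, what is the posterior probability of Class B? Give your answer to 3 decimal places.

P(component k | x) = P(Z=k)·f_k(x) / marginal(x), where marginal(x) = Σ_j P(Z=j)·f_j(x).
Evaluate each component's likelihood at the observed value:
  p_A = 0.09·(1−0.09)^10 = 0.09·0.389416 = 0.0350475
  p_B = 0.11·(1−0.11)^10 = 0.11·0.311817 = 0.0342999
  p_C = 0.20·(1−0.20)^10 = 0.20·0.107374 = 0.0214748
Multiply by the mixture weights:
  P(Z=A)·p_A = 0.24 × 0.0350475 = 0.00841139
  P(Z=B)·p_B = 0.20 × 0.0342999 = 0.00685998
  P(Z=C)·p_C = 0.56 × 0.0214748 = 0.0120259
Denominator: 0.00841139 + 0.00685998 + 0.0120259 = 0.0272973
P(Class B | data) = 0.00685998 / 0.0272973 ≈ 0.251

0.251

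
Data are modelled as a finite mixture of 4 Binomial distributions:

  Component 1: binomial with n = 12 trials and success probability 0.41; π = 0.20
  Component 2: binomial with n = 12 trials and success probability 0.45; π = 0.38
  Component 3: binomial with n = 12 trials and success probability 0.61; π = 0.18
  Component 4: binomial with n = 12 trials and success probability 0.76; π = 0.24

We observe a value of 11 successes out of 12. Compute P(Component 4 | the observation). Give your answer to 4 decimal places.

By Bayes' theorem, P(k | x) = π_k f_k(x) / Σ_j π_j f_j(x).
Evaluate each component's likelihood at the observed value:
  p_1 = 0.000389633
  p_2 = 0.0010113
  p_3 = 0.0203645
  p_4 = 0.140716
Weight by the priors:
  π_1·p_1 = 0.20 × 0.000389633 = 7.79266e-05
  π_2·p_2 = 0.38 × 0.0010113 = 0.000384295
  π_3·p_3 = 0.18 × 0.0203645 = 0.00366561
  π_4·p_4 = 0.24 × 0.140716 = 0.0337717
Denominator: 7.79266e-05 + 0.000384295 + 0.00366561 + 0.0337717 = 0.0378996
P(Component 4 | 11 successes out of 12) = 0.0337717 / 0.0378996 ≈ 0.8911

0.8911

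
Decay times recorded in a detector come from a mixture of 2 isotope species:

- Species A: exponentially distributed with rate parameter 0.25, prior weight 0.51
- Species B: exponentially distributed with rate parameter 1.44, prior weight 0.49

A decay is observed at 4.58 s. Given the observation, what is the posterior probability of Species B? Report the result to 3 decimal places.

0.023

Posterior ∝ prior × likelihood, so P(k | x) ∝ π_k f_k(x); normalise over all components.
Component likelihoods at x = 4.58 s:
  p_A = 0.25·e^(−0.25·4.58) = 0.25·e^(−1.1450) = 0.079556
  p_B = 1.44·e^(−1.44·4.58) = 1.44·e^(−6.5952) = 0.00196836
Weight by the priors:
  π_A·p_A = 0.51 × 0.079556 = 0.0405735
  π_B·p_B = 0.49 × 0.00196836 = 0.000964494
Denominator: 0.0405735 + 0.000964494 = 0.041538
P(Species B | the observation) ≈ 0.023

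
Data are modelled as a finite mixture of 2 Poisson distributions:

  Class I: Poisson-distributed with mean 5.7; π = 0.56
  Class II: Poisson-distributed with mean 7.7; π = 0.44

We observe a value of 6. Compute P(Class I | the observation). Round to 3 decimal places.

Posterior ∝ prior × likelihood, so P(k | x) ∝ π_k f_k(x); normalise over all components.
Component likelihoods at x = 6:
  p_I = 0.159382
  p_II = 0.131082
Multiply by the mixture weights:
  π_I·p_I = 0.56 × 0.159382 = 0.0892537
  π_II·p_II = 0.44 × 0.131082 = 0.0576763
Sum: 0.0892537 + 0.0576763 = 0.14693
P(Class I | x) ≈ 0.607

0.607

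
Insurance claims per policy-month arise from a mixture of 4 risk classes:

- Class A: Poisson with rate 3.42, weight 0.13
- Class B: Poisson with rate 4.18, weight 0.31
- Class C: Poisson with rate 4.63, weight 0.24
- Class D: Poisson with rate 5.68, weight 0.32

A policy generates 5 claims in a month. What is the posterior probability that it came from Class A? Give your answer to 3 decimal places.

By Bayes' theorem, P(k | x) = w_k f_k(x) / Σ_j w_j f_j(x).
Poisson probabilities:
  L_A = e^(−3.42)·3.42^5/5! = 0.127545
  L_B = e^(−4.18)·4.18^5/5! = 0.162686
  L_C = e^(−4.63)·4.63^5/5! = 0.172958
  L_D = e^(−5.68)·5.68^5/5! = 0.168177
Unnormalised posteriors:
  w_A·L_A = 0.13 × 0.127545 = 0.0165808
  w_B·L_B = 0.31 × 0.162686 = 0.0504325
  w_C·L_C = 0.24 × 0.172958 = 0.0415099
  w_D·L_D = 0.32 × 0.168177 = 0.0538168
Denominator: 0.0165808 + 0.0504325 + 0.0415099 + 0.0538168 = 0.16234
Responsibility of Class A: 0.0165808 / 0.16234 ≈ 0.102

0.102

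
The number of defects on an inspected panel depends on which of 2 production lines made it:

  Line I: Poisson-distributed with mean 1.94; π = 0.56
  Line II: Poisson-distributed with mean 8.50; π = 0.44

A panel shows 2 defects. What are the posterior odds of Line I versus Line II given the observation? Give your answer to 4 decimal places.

46.8245

The posterior odds equal the prior odds times the likelihood ratio: (w_i/w_j)·(f_i(x)/f_j(x)).
Evaluate each component's likelihood at the observed value:
  f_I = 0.270422
  f_II = 0.00735029
Posterior odds = (w_I·f_I) / (w_II·f_II) = (0.56·0.270422) / (0.44·0.00735029) = 0.151436 / 0.00323413 ≈ 46.8245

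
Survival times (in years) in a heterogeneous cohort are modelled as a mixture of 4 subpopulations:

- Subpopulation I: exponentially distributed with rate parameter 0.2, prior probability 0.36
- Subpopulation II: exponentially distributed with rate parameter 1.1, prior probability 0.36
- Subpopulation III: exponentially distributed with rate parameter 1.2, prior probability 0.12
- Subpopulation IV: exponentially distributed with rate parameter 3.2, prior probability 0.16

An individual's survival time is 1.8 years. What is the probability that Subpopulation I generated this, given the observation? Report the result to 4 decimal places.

The responsibility of component k is P(Z=k) f_k(x) divided by Σ_j P(Z=j) f_j(x).
Exponential densities:
  p_I = 0.2·e^(−0.2·1.8) = 0.2·e^(−0.3600) = 0.139535
  p_II = 1.1·e^(−1.1·1.8) = 1.1·e^(−1.9800) = 0.151876
  p_III = 1.2·e^(−1.2·1.8) = 1.2·e^(−2.1600) = 0.13839
  p_IV = 3.2·e^(−3.2·1.8) = 3.2·e^(−5.7600) = 0.0100836
Prior × likelihood for each component:
  P(Z=I)·p_I = 0.36 × 0.139535 = 0.0502327
  P(Z=II)·p_II = 0.36 × 0.151876 = 0.0546754
  P(Z=III)·p_III = 0.12 × 0.13839 = 0.0166068
  P(Z=IV)·p_IV = 0.16 × 0.0100836 = 0.00161337
Sum: 0.0502327 + 0.0546754 + 0.0166068 + 0.00161337 = 0.123128
Responsibility of Subpopulation I: 0.0502327 / 0.123128 ≈ 0.4080

0.4080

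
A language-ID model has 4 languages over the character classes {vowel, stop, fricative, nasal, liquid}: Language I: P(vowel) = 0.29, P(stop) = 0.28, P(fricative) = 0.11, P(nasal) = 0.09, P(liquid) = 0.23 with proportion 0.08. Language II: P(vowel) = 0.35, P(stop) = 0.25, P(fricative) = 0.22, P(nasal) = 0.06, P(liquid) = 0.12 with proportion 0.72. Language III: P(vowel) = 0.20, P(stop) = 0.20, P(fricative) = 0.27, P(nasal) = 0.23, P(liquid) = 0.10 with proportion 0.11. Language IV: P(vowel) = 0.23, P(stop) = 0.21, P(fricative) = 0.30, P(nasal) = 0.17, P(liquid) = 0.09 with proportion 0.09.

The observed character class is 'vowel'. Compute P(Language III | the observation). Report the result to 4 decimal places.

0.0692

By Bayes' theorem, P(k | x) = π_k f_k(x) / Σ_j π_j f_j(x).
Categorical probabilities:
  L_I = P(vowel | comp) = 0.29
  L_II = P(vowel | comp) = 0.35
  L_III = P(vowel | comp) = 0.20
  L_IV = P(vowel | comp) = 0.23
Multiply by the mixture weights:
  π_I·L_I = 0.08 × 0.29 = 0.0232
  π_II·L_II = 0.72 × 0.35 = 0.252
  π_III·L_III = 0.11 × 0.2 = 0.022
  π_IV·L_IV = 0.09 × 0.23 = 0.0207
Denominator: 0.0232 + 0.252 + 0.022 + 0.0207 = 0.3179
So the posterior for Language III is 0.022 / 0.3179 ≈ 0.0692.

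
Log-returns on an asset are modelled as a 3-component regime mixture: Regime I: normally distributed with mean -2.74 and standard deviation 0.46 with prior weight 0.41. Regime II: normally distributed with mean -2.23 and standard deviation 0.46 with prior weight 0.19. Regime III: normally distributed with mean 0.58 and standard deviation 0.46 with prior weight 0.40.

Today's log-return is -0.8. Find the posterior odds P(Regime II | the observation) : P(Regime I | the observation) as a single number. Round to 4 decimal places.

Posterior odds = (π_i f_i(x)) / (π_j f_j(x)); the normalising sum cancels.
Evaluate each component's likelihood at the observed value:
  L_I = 0.000119093
  L_II = 0.00691264
  L_III = 0.00963445
Odds = (0.19/0.41) × (0.00691264/0.000119093) = 0.463415 × 58.0439 ≈ 26.8984

26.8984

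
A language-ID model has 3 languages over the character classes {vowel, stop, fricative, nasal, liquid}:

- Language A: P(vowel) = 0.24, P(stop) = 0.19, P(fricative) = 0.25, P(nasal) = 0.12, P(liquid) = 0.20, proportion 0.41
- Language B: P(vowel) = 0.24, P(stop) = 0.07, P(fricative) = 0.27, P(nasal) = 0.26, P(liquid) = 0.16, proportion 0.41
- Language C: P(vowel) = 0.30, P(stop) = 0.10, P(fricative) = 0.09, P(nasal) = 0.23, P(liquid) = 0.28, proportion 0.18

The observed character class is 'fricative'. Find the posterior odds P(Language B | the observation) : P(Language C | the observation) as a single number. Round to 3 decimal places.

Since P(k|x) ∝ P(Z=k) f_k(x), the posterior odds are P(Z=i) f_i(x) / (P(Z=j) f_j(x)).
Evaluate each component's likelihood at the observed value:
  f_A = P(fricative | comp) = 0.25
  f_B = P(fricative | comp) = 0.27
  f_C = P(fricative | comp) = 0.09
Posterior odds = (P(Z=B)·f_B) / (P(Z=C)·f_C) = (0.41·0.27) / (0.18·0.09) = 0.1107 / 0.0162 ≈ 6.833

6.833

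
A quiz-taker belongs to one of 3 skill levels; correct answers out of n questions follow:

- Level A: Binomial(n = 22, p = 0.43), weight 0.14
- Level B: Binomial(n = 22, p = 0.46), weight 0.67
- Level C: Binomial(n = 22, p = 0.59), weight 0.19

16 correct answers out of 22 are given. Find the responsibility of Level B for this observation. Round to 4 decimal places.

Apply Bayes' rule: the posterior for each component is proportional to its prior times its likelihood at x.
Binomial probabilities:
  L_A = 0.0034959
  L_B = 0.00743537
  L_C = 0.0764099
Prior × likelihood for each component:
  w_A·L_A = 0.14 × 0.0034959 = 0.000489426
  w_B·L_B = 0.67 × 0.00743537 = 0.0049817
  w_C·L_C = 0.19 × 0.0764099 = 0.0145179
Marginal: 0.000489426 + 0.0049817 + 0.0145179 = 0.019989
P(Level B | the observation) ≈ 0.2492

0.2492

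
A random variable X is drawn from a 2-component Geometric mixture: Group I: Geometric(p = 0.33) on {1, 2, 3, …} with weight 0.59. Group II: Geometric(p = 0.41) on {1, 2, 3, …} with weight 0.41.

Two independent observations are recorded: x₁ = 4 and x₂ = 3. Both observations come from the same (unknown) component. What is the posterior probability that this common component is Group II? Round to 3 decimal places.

P(component k | x) = P(Z=k)·f_k(x) / marginal(x), where marginal(x) = Σ_j P(Z=j)·f_j(x).
Since both observations come from the same component, the likelihood for component k is f_k(x₁)·f_k(x₂).
  L_I = [0.33·(1−0.33)^3 = 0.33·0.300763 = 0.0992518] × [0.148137] = 0.0147029
  L_II = [0.41·(1−0.41)^3 = 0.41·0.205379 = 0.0842054] × [0.142721] = 0.0120179
Weight by the priors:
  P(Z=I)·L_I = 0.59 × 0.0147029 = 0.00867469
  P(Z=II)·L_II = 0.41 × 0.0120179 = 0.00492733
Denominator: 0.00867469 + 0.00492733 = 0.013602
P(Group II | x₁,x₂) ≈ 0.362

0.362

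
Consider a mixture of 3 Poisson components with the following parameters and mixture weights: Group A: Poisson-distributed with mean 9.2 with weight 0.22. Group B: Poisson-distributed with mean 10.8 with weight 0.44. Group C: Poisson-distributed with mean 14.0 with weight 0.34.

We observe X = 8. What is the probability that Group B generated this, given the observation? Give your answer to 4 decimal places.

Apply Bayes' rule: the posterior for each component is proportional to its prior times its likelihood at x.
Component likelihoods at x = 8:
  f_A = e^(−9.2)·9.2^8/8! = 0.128609
  f_B = e^(−10.8)·10.8^8/8! = 0.093646
  f_C = e^(−14.0)·14.0^8/8! = 0.0304355
Unnormalised posteriors:
  π_A·f_A = 0.22 × 0.128609 = 0.0282941
  π_B·f_B = 0.44 × 0.093646 = 0.0412042
  π_C·f_C = 0.34 × 0.0304355 = 0.0103481
Sum: 0.0282941 + 0.0412042 + 0.0103481 = 0.0798464
Responsibility of Group B: 0.0412042 / 0.0798464 ≈ 0.5160

0.5160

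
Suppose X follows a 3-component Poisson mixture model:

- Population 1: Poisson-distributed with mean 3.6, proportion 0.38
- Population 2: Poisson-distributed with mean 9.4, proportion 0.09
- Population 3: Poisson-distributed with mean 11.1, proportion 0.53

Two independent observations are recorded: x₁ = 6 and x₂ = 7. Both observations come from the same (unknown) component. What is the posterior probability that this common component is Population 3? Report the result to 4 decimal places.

The responsibility of component k is π_k f_k(x) divided by Σ_j π_j f_j(x).
Since both observations come from the same component, the likelihood for component k is f_k(x₁)·f_k(x₂).
  p_1 = [e^(−3.6)·3.6^6/6! = 0.0826081] × [0.0424841] = 0.00350953
  p_2 = [e^(−9.4)·9.4^6/6! = 0.0792623] × [0.106438] = 0.00843651
  p_3 = [e^(−11.1)·11.1^6/6! = 0.0392588] × [0.0622532] = 0.00244398
Multiply by the mixture weights:
  π_1·p_1 = 0.38 × 0.00350953 = 0.00133362
  π_2·p_2 = 0.09 × 0.00843651 = 0.000759286
  π_3·p_3 = 0.53 × 0.00244398 = 0.00129531
Marginal: 0.00133362 + 0.000759286 + 0.00129531 = 0.00338822
Responsibility of Population 3: 0.00129531 / 0.00338822 ≈ 0.3823

0.3823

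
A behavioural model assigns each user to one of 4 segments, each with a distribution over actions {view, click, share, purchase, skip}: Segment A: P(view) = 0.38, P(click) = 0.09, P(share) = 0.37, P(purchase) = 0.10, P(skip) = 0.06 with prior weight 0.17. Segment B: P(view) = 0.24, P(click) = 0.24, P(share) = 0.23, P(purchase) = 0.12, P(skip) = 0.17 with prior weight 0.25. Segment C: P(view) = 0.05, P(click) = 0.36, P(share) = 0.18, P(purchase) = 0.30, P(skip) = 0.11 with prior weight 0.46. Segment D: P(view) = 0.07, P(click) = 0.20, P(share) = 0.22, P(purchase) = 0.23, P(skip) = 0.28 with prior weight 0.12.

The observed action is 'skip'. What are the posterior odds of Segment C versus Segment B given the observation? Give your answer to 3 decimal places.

Posterior odds = (w_i f_i(x)) / (w_j f_j(x)); the normalising sum cancels.
Evaluate each component's likelihood at the observed value:
  f_A = P(skip | comp) = 0.06
  f_B = P(skip | comp) = 0.17
  f_C = P(skip | comp) = 0.11
  f_D = P(skip | comp) = 0.28
Posterior odds = (w_C·f_C) / (w_B·f_B) = (0.46·0.11) / (0.25·0.17) = 0.0506 / 0.0425 ≈ 1.191

1.191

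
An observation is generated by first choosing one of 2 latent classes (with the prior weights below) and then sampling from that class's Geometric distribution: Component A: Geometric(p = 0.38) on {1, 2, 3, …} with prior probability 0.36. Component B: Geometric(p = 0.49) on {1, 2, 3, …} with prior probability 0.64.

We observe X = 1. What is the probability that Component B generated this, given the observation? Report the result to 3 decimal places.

Posterior ∝ prior × likelihood, so P(k | x) ∝ P(Z=k) f_k(x); normalise over all components.
Geometric probabilities:
  f_A = 0.38·(1−0.38)^0 = 0.38·1 = 0.38
  f_B = 0.49·(1−0.49)^0 = 0.49·1 = 0.49
Unnormalised posteriors:
  P(Z=A)·f_A = 0.36 × 0.38 = 0.1368
  P(Z=B)·f_B = 0.64 × 0.49 = 0.3136
Sum: 0.1368 + 0.3136 = 0.4504
Responsibility of Component B: 0.3136 / 0.4504 ≈ 0.696

0.696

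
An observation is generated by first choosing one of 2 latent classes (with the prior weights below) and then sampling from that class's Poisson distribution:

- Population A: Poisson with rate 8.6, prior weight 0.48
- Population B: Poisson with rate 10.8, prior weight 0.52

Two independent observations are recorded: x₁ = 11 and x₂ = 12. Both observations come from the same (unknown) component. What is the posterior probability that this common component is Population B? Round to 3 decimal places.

0.715

P(component k | x) = w_k·f_k(x) / marginal(x), where marginal(x) = Σ_j w_j·f_j(x).
Since both observations come from the same component, the likelihood for component k is f_k(x₁)·f_k(x₂).
  p_A = [0.0877798] × [0.0629089] = 0.00552213
  p_B = [0.119159] × [0.107243] = 0.0127789
Unnormalised posteriors:
  w_A·p_A = 0.48 × 0.00552213 = 0.00265062
  w_B·p_B = 0.52 × 0.0127789 = 0.00664502
Sum: 0.00265062 + 0.00664502 = 0.00929564
Responsibility of Population B: 0.00664502 / 0.00929564 ≈ 0.715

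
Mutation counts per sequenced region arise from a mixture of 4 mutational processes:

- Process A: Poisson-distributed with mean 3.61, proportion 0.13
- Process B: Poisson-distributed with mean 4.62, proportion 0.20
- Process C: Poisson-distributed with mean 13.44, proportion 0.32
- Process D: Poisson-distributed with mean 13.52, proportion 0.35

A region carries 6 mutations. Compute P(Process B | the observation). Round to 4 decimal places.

By Bayes' theorem, P(k | x) = w_k f_k(x) / Σ_j w_j f_j(x).
Component likelihoods at x = 6 mutations:
  L_A = 0.0831587
  L_B = 0.13307
  L_C = 0.0119164
  L_D = 0.011399
Unnormalised posteriors:
  w_A·L_A = 0.13 × 0.0831587 = 0.0108106
  w_B·L_B = 0.20 × 0.13307 = 0.0266139
  w_C·L_C = 0.32 × 0.0119164 = 0.00381325
  w_D·L_D = 0.35 × 0.011399 = 0.00398965
Denominator: 0.0108106 + 0.0266139 + 0.00381325 + 0.00398965 = 0.0452274
Responsibility of Process B: 0.0266139 / 0.0452274 ≈ 0.5884

0.5884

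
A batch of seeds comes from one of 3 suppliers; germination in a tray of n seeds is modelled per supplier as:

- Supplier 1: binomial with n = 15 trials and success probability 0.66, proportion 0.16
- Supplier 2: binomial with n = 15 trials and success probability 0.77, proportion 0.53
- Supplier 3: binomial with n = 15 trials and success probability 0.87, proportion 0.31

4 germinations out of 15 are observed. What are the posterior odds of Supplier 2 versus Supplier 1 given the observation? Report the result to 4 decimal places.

Since P(k|x) ∝ P(Z=k) f_k(x), the posterior odds are P(Z=i) f_i(x) / (P(Z=j) f_j(x)).
Evaluate each component's likelihood at the observed value:
  f_1 = 0.00181793
  f_2 = 4.57195e-05
  f_3 = 1.40148e-07
Odds = (0.53/0.16) × (4.57195e-05/0.00181793) = 3.3125 × 0.0251493 ≈ 0.0833

0.0833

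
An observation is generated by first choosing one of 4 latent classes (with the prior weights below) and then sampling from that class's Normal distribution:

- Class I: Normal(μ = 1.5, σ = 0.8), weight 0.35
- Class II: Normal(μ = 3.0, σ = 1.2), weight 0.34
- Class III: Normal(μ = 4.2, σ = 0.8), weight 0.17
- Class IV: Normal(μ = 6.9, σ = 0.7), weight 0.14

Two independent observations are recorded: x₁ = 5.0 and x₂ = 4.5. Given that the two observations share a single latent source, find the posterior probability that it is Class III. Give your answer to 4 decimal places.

Apply Bayes' rule: the posterior for each component is proportional to its prior times its likelihood at x.
Since both observations come from the same component, the likelihood for component k is f_k(x₁)·f_k(x₂).
  p_I = [(1/(0.8·√(2π)))·exp(−(5.0−1.5)²/(2·0.8²)) = 0.498678·exp(-9.57031) = 3.47925e-05] × [0.000440745] = 1.53346e-08
  p_II = [(1/(1.2·√(2π)))·exp(−(5.0−3.0)²/(2·1.2²)) = 0.332452·exp(-1.38889) = 0.0828976] × [0.152208] = 0.0126176
  p_III = [(1/(0.8·√(2π)))·exp(−(5.0−4.2)²/(2·0.8²)) = 0.498678·exp(-0.50000) = 0.302463] × [0.464819] = 0.140591
  p_IV = [(1/(0.7·√(2π)))·exp(−(5.0−6.9)²/(2·0.7²)) = 0.569918·exp(-3.68367) = 0.0143223] × [0.0015967] = 2.28685e-05
Weight by the priors:
  w_I·p_I = 0.35 × 1.53346e-08 = 5.36712e-09
  w_II·p_II = 0.34 × 0.0126176 = 0.00429
  w_III·p_III = 0.17 × 0.140591 = 0.0239004
  w_IV·p_IV = 0.14 × 2.28685e-05 = 3.20159e-06
Sum: 5.36712e-09 + 0.00429 + 0.0239004 + 3.20159e-06 = 0.0281936
Responsibility of Class III: 0.0239004 / 0.0281936 ≈ 0.8477

0.8477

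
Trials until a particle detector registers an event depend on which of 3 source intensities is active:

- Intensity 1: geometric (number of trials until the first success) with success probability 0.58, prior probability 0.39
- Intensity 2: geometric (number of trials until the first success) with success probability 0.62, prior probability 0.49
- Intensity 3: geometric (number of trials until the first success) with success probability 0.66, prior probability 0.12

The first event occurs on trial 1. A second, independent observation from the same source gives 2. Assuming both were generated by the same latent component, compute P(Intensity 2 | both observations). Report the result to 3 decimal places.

0.496

Posterior ∝ prior × likelihood, so P(k | x) ∝ P(Z=k) f_k(x); normalise over all components.
Since both observations come from the same component, the likelihood for component k is f_k(x₁)·f_k(x₂).
  L_1 = [0.58·(1−0.58)^0 = 0.58·1 = 0.58] × [0.2436] = 0.141288
  L_2 = [0.62·(1−0.62)^0 = 0.62·1 = 0.62] × [0.2356] = 0.146072
  L_3 = [0.66·(1−0.66)^0 = 0.66·1 = 0.66] × [0.2244] = 0.148104
Weight by the priors:
  P(Z=1)·L_1 = 0.39 × 0.141288 = 0.0551023
  P(Z=2)·L_2 = 0.49 × 0.146072 = 0.0715753
  P(Z=3)·L_3 = 0.12 × 0.148104 = 0.0177725
Marginal: 0.0551023 + 0.0715753 + 0.0177725 = 0.14445
Responsibility of Intensity 2: 0.0715753 / 0.14445 ≈ 0.496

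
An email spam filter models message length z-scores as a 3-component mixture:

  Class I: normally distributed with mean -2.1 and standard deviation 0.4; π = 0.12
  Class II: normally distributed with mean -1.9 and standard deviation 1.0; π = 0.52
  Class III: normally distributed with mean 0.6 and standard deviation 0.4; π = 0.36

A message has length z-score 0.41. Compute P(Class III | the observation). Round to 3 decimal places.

0.957

Posterior ∝ prior × likelihood, so P(k | x) ∝ π_k f_k(x); normalise over all components.
Normal densities:
  p_I = 2.80894e-09
  p_II = 0.0276816
  p_III = 0.890956
Unnormalised posteriors:
  π_I·p_I = 0.12 × 2.80894e-09 = 3.37072e-10
  π_II·p_II = 0.52 × 0.0276816 = 0.0143944
  π_III·p_III = 0.36 × 0.890956 = 0.320744
Sum: 3.37072e-10 + 0.0143944 + 0.320744 = 0.335139
So the posterior for Class III is 0.320744 / 0.335139 ≈ 0.957.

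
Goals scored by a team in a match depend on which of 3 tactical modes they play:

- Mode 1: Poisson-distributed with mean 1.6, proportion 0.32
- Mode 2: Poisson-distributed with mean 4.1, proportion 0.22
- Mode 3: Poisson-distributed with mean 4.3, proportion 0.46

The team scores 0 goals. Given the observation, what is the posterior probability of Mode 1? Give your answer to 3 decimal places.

Posterior ∝ prior × likelihood, so P(k | x) ∝ π_k f_k(x); normalise over all components.
Component likelihoods at x = 0 goals:
  p_1 = e^(−1.6)·1.6^0/0! = 0.201897
  p_2 = e^(−4.1)·4.1^0/0! = 0.0165727
  p_3 = e^(−4.3)·4.3^0/0! = 0.0135686
Unnormalised posteriors:
  π_1·p_1 = 0.32 × 0.201897 = 0.0646069
  π_2·p_2 = 0.22 × 0.0165727 = 0.00364599
  π_3·p_3 = 0.46 × 0.0135686 = 0.00624154
Evidence: 0.0646069 + 0.00364599 + 0.00624154 = 0.0744944
P(Mode 1 | data) ≈ 0.867

0.867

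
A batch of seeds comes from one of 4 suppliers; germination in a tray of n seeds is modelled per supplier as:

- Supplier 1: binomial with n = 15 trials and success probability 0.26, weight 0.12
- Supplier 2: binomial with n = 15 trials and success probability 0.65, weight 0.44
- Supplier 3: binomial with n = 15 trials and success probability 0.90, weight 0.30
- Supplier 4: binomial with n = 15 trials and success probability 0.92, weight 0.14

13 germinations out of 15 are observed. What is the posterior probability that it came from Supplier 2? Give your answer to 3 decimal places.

0.158

By Bayes' theorem, P(k | x) = w_k f_k(x) / Σ_j w_j f_j(x).
Binomial probabilities:
  f_1 = C(15,13)·0.26^13·0.74^2 = 105·2.48115e-08·0.5476 = 1.42661e-06
  f_2 = C(15,13)·0.65^13·0.35^2 = 105·0.00369721·0.1225 = 0.0475553
  f_3 = C(15,13)·0.90^13·0.10^2 = 105·0.254187·0.01 = 0.266896
  f_4 = C(15,13)·0.92^13·0.08^2 = 105·0.338253·0.0064 = 0.227306
Unnormalised posteriors:
  w_1·f_1 = 0.12 × 1.42661e-06 = 1.71194e-07
  w_2·f_2 = 0.44 × 0.0475553 = 0.0209243
  w_3·f_3 = 0.30 × 0.266896 = 0.0800688
  w_4·f_4 = 0.14 × 0.227306 = 0.0318228
Evidence: 1.71194e-07 + 0.0209243 + 0.0800688 + 0.0318228 = 0.132816
P(Supplier 2 | 13 germinations out of 15) = 0.0209243 / 0.132816 ≈ 0.158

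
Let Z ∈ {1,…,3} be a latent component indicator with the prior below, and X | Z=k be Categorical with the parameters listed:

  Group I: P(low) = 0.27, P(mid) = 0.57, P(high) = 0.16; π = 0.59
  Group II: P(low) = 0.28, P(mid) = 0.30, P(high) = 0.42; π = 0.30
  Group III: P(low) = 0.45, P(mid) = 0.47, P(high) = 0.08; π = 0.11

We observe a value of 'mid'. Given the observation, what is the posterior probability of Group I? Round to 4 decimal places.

The responsibility of component k is w_k f_k(x) divided by Σ_j w_j f_j(x).
Component likelihoods at x = 'mid':
  p_I = P(mid | comp) = 0.57
  p_II = P(mid | comp) = 0.30
  p_III = P(mid | comp) = 0.47
Prior × likelihood for each component:
  w_I·p_I = 0.59 × 0.57 = 0.3363
  w_II·p_II = 0.30 × 0.3 = 0.09
  w_III·p_III = 0.11 × 0.47 = 0.0517
Marginal: 0.3363 + 0.09 + 0.0517 = 0.478
So the posterior for Group I is 0.3363 / 0.478 ≈ 0.7036.

0.7036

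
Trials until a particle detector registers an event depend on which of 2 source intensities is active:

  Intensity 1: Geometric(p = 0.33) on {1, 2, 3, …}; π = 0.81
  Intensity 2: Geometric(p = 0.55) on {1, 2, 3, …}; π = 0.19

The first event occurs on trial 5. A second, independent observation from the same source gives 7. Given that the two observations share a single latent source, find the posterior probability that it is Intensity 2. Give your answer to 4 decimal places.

The responsibility of component k is π_k f_k(x) divided by Σ_j π_j f_j(x).
Since both observations come from the same component, the likelihood for component k is f_k(x₁)·f_k(x₂).
  p_1 = [0.0664987] × [0.0298513] = 0.00198507
  p_2 = [0.0225534] × [0.00456707] = 0.000103003
Prior × likelihood for each component:
  π_1·p_1 = 0.81 × 0.00198507 = 0.00160791
  π_2·p_2 = 0.19 × 0.000103003 = 1.95706e-05
Evidence: 0.00160791 + 1.95706e-05 = 0.00162748
P(Intensity 2 | x₁,x₂) = 1.95706e-05 / 0.00162748 ≈ 0.0120

0.0120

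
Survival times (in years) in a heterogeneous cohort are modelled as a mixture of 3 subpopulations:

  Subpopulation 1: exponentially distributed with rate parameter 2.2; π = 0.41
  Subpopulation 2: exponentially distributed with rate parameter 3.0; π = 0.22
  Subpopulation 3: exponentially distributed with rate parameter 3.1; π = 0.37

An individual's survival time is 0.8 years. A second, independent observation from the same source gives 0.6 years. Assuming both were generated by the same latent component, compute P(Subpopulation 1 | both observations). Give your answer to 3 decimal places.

By Bayes' theorem, P(k | x) = P(Z=k) f_k(x) / Σ_j P(Z=j) f_j(x).
Since both observations come from the same component, the likelihood for component k is f_k(x₁)·f_k(x₂).
  p_1 = [0.378499] × [0.587698] = 0.222443
  p_2 = [0.272154] × [0.495897] = 0.13496
  p_3 = [0.259604] × [0.482585] = 0.125281
Weight by the priors:
  P(Z=1)·p_1 = 0.41 × 0.222443 = 0.0912015
  P(Z=2)·p_2 = 0.22 × 0.13496 = 0.0296912
  P(Z=3)·p_3 = 0.37 × 0.125281 = 0.046354
Sum: 0.0912015 + 0.0296912 + 0.046354 = 0.167247
Responsibility of Subpopulation 1: 0.0912015 / 0.167247 ≈ 0.545

0.545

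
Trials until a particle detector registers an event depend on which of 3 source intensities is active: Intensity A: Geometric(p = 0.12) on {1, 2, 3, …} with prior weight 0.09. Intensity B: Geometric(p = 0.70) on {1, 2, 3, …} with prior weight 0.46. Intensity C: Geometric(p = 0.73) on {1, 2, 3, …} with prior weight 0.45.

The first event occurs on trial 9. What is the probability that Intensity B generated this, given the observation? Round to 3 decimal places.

0.005

The responsibility of component k is π_k f_k(x) divided by Σ_j π_j f_j(x).
Geometric probabilities:
  L_A = 0.0431561
  L_B = 4.5927e-05
  L_C = 2.06174e-05
Multiply by the mixture weights:
  π_A·L_A = 0.09 × 0.0431561 = 0.00388405
  π_B·L_B = 0.46 × 4.5927e-05 = 2.11264e-05
  π_C·L_C = 0.45 × 2.06174e-05 = 9.27781e-06
Normaliser: 0.00388405 + 2.11264e-05 + 9.27781e-06 = 0.00391446
So the posterior for Intensity B is 2.11264e-05 / 0.00391446 ≈ 0.005.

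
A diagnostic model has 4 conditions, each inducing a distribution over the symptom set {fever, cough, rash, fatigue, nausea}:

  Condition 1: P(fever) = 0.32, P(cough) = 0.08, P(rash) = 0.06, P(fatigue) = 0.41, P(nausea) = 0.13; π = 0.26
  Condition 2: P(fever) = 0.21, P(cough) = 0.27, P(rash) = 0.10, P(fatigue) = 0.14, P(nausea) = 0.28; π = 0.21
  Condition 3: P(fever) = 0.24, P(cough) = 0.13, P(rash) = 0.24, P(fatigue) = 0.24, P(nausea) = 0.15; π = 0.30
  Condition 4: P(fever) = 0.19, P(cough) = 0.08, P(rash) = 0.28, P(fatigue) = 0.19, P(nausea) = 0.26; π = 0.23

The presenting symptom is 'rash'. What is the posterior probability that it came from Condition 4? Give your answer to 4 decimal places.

0.3723

P(component k | x) = w_k·f_k(x) / marginal(x), where marginal(x) = Σ_j w_j·f_j(x).
Component likelihoods at x = 'rash':
  p_1 = 0.06
  p_2 = 0.1
  p_3 = 0.24
  p_4 = 0.28
Weight by the priors:
  w_1·p_1 = 0.26 × 0.06 = 0.0156
  w_2·p_2 = 0.21 × 0.1 = 0.021
  w_3·p_3 = 0.30 × 0.24 = 0.072
  w_4·p_4 = 0.23 × 0.28 = 0.0644
Normaliser: 0.0156 + 0.021 + 0.072 + 0.0644 = 0.173
Responsibility of Condition 4: 0.0644 / 0.173 ≈ 0.3723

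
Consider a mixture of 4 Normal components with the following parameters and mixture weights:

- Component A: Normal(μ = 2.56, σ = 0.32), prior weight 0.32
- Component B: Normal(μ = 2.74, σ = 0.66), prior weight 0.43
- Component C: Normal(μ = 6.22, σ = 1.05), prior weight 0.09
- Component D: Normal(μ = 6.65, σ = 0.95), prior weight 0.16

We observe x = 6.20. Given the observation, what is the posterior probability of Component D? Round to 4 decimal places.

0.6372

By Bayes' theorem, P(k | x) = w_k f_k(x) / Σ_j w_j f_j(x).
Normal densities:
  p_A = (1/(0.32·√(2π)))·exp(−(6.20−2.56)²/(2·0.32²)) = 1.246695·exp(-64.69531) = 9.97569e-29
  p_B = (1/(0.66·√(2π)))·exp(−(6.20−2.74)²/(2·0.66²)) = 0.604458·exp(-13.74151) = 6.50887e-07
  p_C = (1/(1.05·√(2π)))·exp(−(6.20−6.22)²/(2·1.05²)) = 0.379945·exp(-0.00018) = 0.379876
  p_D = (1/(0.95·√(2π)))·exp(−(6.20−6.65)²/(2·0.95²)) = 0.419939·exp(-0.11219) = 0.375374
Weight by the priors:
  w_A·p_A = 0.32 × 9.97569e-29 = 3.19222e-29
  w_B·p_B = 0.43 × 6.50887e-07 = 2.79882e-07
  w_C·p_C = 0.09 × 0.379876 = 0.0341888
  w_D·p_D = 0.16 × 0.375374 = 0.0600598
Normaliser: 3.19222e-29 + 2.79882e-07 + 0.0341888 + 0.0600598 = 0.0942489
So the posterior for Component D is 0.0600598 / 0.0942489 ≈ 0.6372.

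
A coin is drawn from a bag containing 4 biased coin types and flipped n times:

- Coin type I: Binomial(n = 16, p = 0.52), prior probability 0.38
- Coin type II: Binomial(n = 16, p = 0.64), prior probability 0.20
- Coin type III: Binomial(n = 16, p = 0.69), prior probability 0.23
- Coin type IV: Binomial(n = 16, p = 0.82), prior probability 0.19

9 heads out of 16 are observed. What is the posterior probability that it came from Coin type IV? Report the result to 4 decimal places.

0.0170

P(component k | x) = π_k·f_k(x) / marginal(x), where marginal(x) = Σ_j π_j·f_j(x).
Evaluate each component's likelihood at the observed value:
  f_I = C(16,9)·0.52^9·0.48^7 = 11440·0.00277991·0.00587068 = 0.1867
  f_II = C(16,9)·0.64^9·0.36^7 = 11440·0.0180144·0.000783642 = 0.161497
  f_III = C(16,9)·0.69^9·0.31^7 = 11440·0.0354521·0.000275126 = 0.111583
  f_IV = C(16,9)·0.82^9·0.18^7 = 11440·0.16762·6.1222e-06 = 0.0117397
Multiply by the mixture weights:
  π_I·f_I = 0.38 × 0.1867 = 0.0709461
  π_II·f_II = 0.20 × 0.161497 = 0.0322993
  π_III·f_III = 0.23 × 0.111583 = 0.0256642
  π_IV·f_IV = 0.19 × 0.0117397 = 0.00223055
Denominator: 0.0709461 + 0.0322993 + 0.0256642 + 0.00223055 = 0.13114
Responsibility of Coin type IV: 0.00223055 / 0.13114 ≈ 0.0170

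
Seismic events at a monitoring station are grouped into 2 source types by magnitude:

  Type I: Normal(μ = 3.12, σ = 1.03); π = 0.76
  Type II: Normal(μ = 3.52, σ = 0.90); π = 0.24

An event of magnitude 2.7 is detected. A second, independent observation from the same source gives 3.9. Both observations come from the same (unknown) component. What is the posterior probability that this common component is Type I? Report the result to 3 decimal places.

By Bayes' theorem, P(k | x) = P(Z=k) f_k(x) / Σ_j P(Z=j) f_j(x).
Since both observations come from the same component, the likelihood for component k is f_k(x₁)·f_k(x₂).
  L_I = [(1/(1.03·√(2π)))·exp(−(2.7−3.12)²/(2·1.03²)) = 0.387323·exp(-0.08314) = 0.356424] × [0.290766] = 0.103636
  L_II = [(1/(0.90·√(2π)))·exp(−(2.7−3.52)²/(2·0.90²)) = 0.443269·exp(-0.41506) = 0.29269] × [0.405468] = 0.118677
Weight by the priors:
  P(Z=I)·L_I = 0.76 × 0.103636 = 0.0787635
  P(Z=II)·L_II = 0.24 × 0.118677 = 0.0284824
Denominator: 0.0787635 + 0.0284824 = 0.107246
P(Type I | x) ≈ 0.734

0.734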